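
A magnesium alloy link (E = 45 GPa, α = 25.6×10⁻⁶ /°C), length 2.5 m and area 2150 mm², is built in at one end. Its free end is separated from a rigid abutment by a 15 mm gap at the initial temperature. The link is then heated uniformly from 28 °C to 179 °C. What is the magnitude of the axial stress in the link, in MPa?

σ ≈ 0 MPa

Free thermal elongation = αΔT L = 25.6×10⁻⁶ × 151 × 2500 = 9.664 mm.
Since δ_free = 9.66 mm is less than the 15 mm gap, the link never touches the wall. No axial force develops.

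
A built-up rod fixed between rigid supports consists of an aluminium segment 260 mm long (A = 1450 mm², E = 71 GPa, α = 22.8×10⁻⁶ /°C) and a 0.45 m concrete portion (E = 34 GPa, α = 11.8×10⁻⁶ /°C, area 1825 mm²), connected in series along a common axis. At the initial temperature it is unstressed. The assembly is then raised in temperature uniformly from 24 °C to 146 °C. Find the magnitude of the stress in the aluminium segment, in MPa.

σ ≈ 96.7 MPa (compressive)

If the supports were absent, the total length change would be Σ αᵢΔT Lᵢ = 22.8×10⁻⁶×122×260 + 11.8×10⁻⁶×122×450 = 1.371 mm.
The rigid supports impose zero overall length change; the single axial force P common to all segments must satisfy P Σ Lᵢ/(AᵢEᵢ) = δ_free.
Σ Lᵢ/(AᵢEᵢ) = 260/(1450×71×10³) + 450/(1825×34×10³) = 9.778×10⁻⁶ mm/N.
So P = 1.371 / 9.778×10⁻⁶ = 140.2 kN, compressive.
σ_{aluminium} = P / A = 140200 / 1450 = 96.7 MPa.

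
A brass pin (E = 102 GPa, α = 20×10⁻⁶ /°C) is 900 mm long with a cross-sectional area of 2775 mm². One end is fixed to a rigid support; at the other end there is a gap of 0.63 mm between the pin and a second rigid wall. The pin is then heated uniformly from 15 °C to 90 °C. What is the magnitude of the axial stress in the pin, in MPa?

If the wall were absent the pin would grow by αΔT L = 20×10⁻⁶ × 75 × 900 = 1.35 mm.
This exceeds the 0.63 mm gap, so the wall pushes back. The portion of expansion that must be recovered elastically is δ_free − gap = 1.35 − 0.63 = 0.72 mm.
So σ = E(δ_free − g)/L = 102×10³ × 0.72/900 = 81.6 MPa.

σ ≈ 81.6 MPa (compressive)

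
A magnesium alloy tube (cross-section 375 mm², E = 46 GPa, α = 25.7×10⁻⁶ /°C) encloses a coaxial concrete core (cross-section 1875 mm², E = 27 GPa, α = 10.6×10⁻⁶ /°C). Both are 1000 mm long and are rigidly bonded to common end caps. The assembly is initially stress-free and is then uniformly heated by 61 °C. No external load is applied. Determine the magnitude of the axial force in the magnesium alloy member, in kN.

Equilibrium of a rigid end plate with no external load gives equal and opposite internal forces ±P in the two members. Since α_{magnesium alloy} > α_{concrete}, heating drives the magnesium alloy into compression and the concrete into tension.
Compatibility of the two members (thermal + elastic change equal): (α₁ − α₂)ΔT = P·[1/(A₁E₁) + 1/(A₂E₂)].
|α₁ − α₂|·ΔT = 15.1×10⁻⁶ × 61 = 0.0009211.
1/(A₁E₁) + 1/(A₂E₂) = 1/(375×46×10³) + 1/(1875×27×10³) = 7.772×10⁻⁸ N⁻¹.
So P = 0.0009211 / 7.772×10⁻⁸ = 11.85 kN.

P ≈ 11.9 kN (compressive in the magnesium alloy)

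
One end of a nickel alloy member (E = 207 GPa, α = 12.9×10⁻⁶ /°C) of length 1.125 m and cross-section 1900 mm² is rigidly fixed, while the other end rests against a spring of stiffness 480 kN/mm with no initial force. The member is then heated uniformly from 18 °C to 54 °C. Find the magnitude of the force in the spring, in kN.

Free thermal expansion: δ_free = αΔT L = 12.9×10⁻⁶ × 36 × 1125 = 0.5224 mm.
With a force P in the spring, the elastic change of the member is PL/(AE) and that of the spring is P/k; compatibility requires their sum to equal δ_free.
So P = δ_free / [L/(AE) + 1/k] = 0.5224 / [ 1125/(1900×207×10³) + 1/(480×10³) ].
P = 0.5224 / 4.944×10⁻⁶ = 105700 N.

P ≈ 106 kN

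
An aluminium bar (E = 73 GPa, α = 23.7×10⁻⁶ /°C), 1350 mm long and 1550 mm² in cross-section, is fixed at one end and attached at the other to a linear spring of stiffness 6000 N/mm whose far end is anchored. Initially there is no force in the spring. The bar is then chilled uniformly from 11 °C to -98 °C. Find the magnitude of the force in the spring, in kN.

Free thermal contraction: δ_free = αΔT L = 23.7×10⁻⁶ × 109 × 1350 = 3.487 mm.
With a force P in the spring, the elastic change of the bar is PL/(AE) and that of the spring is P/k; compatibility requires their sum to equal δ_free.
So P = δ_free / [L/(AE) + 1/k] = 3.487 / [ 1350/(1550×73×10³) + 1/(6000) ].
P = 3.487 / 0.0001786 = 19530 N.

P ≈ 19.5 kN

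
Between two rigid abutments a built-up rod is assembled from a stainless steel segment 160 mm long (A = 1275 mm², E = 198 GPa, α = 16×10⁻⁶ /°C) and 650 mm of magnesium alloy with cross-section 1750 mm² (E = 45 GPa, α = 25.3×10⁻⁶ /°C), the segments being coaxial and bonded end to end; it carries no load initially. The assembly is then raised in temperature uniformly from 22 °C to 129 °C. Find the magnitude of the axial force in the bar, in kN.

P ≈ 229 kN (compressive)

If the supports were absent, the total length change would be Σ αᵢΔT Lᵢ = 16×10⁻⁶×107×160 + 25.3×10⁻⁶×107×650 = 2.034 mm.
The rigid supports impose zero overall length change; the single axial force P common to all segments must satisfy P Σ Lᵢ/(AᵢEᵢ) = δ_free.
Σ Lᵢ/(AᵢEᵢ) = 160/(1275×198×10³) + 650/(1750×45×10³) = 8.888×10⁻⁶ mm/N.
Hence P = δ_free / Σ(L/AE) = 2.034/8.888×10⁻⁶ = 228.8 kN (compressive).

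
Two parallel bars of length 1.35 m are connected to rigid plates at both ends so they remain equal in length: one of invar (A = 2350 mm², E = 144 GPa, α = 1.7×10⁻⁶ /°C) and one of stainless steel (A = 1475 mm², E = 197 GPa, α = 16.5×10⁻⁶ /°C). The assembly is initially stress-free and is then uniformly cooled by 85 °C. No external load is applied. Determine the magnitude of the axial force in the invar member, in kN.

Both members must finish at the same length. With the larger α, the stainless steel tends to over-contract; the plates restrain it, putting the stainless steel in tension and the invar in compression. With no external load the two internal forces are equal and opposite, magnitude P.
Compatibility of the two members (thermal + elastic change equal): (α₁ − α₂)ΔT = P·[1/(A₁E₁) + 1/(A₂E₂)].
|α₁ − α₂|·ΔT = 14.8×10⁻⁶ × 85 = 0.001258.
1/(A₁E₁) + 1/(A₂E₂) = 1/(2350×144×10³) + 1/(1475×197×10³) = 6.397×10⁻⁹ N⁻¹.
P = 0.001258 / 6.397×10⁻⁹ = 196700 N = 196.7 kN.

P ≈ 197 kN (compressive in the invar)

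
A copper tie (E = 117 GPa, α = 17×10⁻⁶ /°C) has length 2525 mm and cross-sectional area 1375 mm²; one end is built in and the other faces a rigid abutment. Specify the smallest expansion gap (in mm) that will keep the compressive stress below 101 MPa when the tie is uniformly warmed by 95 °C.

g ≈ 1.9 mm

Free expansion if unrestrained: δ_free = αΔT L = 17×10⁻⁶ × 95 × 2525 = 4.078 mm.
At the allowable stress the elastic shortening the wall may impose is σL/E = 101 × 2525 / (117×10³) = 2.18 mm.
The gap must absorb the remainder: g_min = 4.078 − 2.18 = 1.898 mm.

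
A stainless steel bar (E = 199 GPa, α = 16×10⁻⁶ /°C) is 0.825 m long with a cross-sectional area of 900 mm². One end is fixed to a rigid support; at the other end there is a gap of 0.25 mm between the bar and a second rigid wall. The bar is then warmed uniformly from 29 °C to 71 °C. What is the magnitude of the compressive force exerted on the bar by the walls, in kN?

Unrestrained expansion: δ_free = αΔT L = 16×10⁻⁶ × 42 × 825 = 0.5544 mm.
The gap closes (δ_free > 0.25 mm) and the wall then resists a further 0.5544 − 0.25 = 0.3044 mm of expansion.
That suppressed elongation corresponds to σ = E·Δ/L = 199×10³ × 0.3044/825 = 73.42 MPa.
Force on the wall = σA = 73.42 × 900 mm² = 66.08 kN.

P ≈ 66.1 kN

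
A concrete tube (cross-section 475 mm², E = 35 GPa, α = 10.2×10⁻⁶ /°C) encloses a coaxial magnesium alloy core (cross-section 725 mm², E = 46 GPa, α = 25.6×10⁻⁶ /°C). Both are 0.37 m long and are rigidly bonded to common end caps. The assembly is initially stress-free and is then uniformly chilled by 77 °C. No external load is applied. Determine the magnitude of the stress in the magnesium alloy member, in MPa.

σ ≈ 18.1 MPa (tensile)

Both members must finish at the same length. With the larger α, the magnesium alloy tends to over-contract; the plates restrain it, putting the magnesium alloy in tension and the concrete in compression. With no external load the two internal forces are equal and opposite, magnitude P.
Equating the net (thermal + elastic) strains gives |α₁ − α₂|·ΔT = P·[1/(A₁E₁) + 1/(A₂E₂)].
|α₁ − α₂|·ΔT = 15.4×10⁻⁶ × 77 = 0.001186.
1/(A₁E₁) + 1/(A₂E₂) = 1/(475×35×10³) + 1/(725×46×10³) = 9.014×10⁻⁸ N⁻¹.
So P = 0.001186 / 9.014×10⁻⁸ = 13.16 kN.
σ_{magnesium alloy} = P/A₂ = 13160/725 = 18.15 MPa, tensile.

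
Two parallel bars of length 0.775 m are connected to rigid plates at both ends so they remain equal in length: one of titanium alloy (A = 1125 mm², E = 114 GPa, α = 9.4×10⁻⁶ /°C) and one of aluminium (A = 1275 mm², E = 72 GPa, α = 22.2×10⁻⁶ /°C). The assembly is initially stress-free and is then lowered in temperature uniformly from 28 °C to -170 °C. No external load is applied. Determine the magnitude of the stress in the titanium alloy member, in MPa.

Equilibrium of a rigid end plate with no external load gives equal and opposite internal forces ±P in the two members. Since α_{aluminium} > α_{titanium alloy}, cooling drives the aluminium into tension and the titanium alloy into compression.
Compatibility of the two members (thermal + elastic change equal): (α₁ − α₂)ΔT = P·[1/(A₁E₁) + 1/(A₂E₂)].
|α₁ − α₂|·ΔT = 12.8×10⁻⁶ × 198 = 0.002534.
1/(A₁E₁) + 1/(A₂E₂) = 1/(1125×114×10³) + 1/(1275×72×10³) = 1.869×10⁻⁸ N⁻¹.
So P = 0.002534 / 1.869×10⁻⁸ = 135.6 kN.
σ_{titanium alloy} = P/A₁ = 135600/1125 = 120.5 MPa, compressive.

σ ≈ 121 MPa (compressive)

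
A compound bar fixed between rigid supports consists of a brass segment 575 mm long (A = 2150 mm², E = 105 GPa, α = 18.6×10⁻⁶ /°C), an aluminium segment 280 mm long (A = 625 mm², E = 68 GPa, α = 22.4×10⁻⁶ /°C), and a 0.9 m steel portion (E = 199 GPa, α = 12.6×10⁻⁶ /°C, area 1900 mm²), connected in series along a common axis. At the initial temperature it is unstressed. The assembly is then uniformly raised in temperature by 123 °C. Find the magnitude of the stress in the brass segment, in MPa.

With the walls removed the bar would change length by δ_free = Σ αᵢΔT Lᵢ = 18.6×10⁻⁶×123×575 + 22.4×10⁻⁶×123×280 + 12.6×10⁻⁶×123×900 = 3.482 mm.
The walls prevent any net length change, so an axial force P (same in every segment) develops. Compatibility: P · Σ Lᵢ/(AᵢEᵢ) = δ_free.
The series flexibility is Σ Lᵢ/(AᵢEᵢ) = 575/(2150×105×10³) + 280/(625×68×10³) + 900/(1900×199×10³) = 1.152×10⁻⁵ mm/N.
Hence P = δ_free / Σ(L/AE) = 3.482/1.152×10⁻⁵ = 302.4 kN (compressive).
σ_{brass} = P / A = 302400 / 2150 = 140.6 MPa.

σ ≈ 141 MPa (compressive)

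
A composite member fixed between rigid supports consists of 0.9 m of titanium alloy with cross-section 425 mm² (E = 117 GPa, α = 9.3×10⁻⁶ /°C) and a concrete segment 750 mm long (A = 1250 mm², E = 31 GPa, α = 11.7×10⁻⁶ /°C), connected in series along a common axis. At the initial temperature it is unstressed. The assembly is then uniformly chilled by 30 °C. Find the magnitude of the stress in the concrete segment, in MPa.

σ ≈ 11 MPa (tensile)

If the supports were absent, the total length change would be Σ αᵢΔT Lᵢ = 9.3×10⁻⁶×30×900 + 11.7×10⁻⁶×30×750 = 0.5143 mm.
The walls prevent any net length change, so an axial force P (same in every segment) develops. Compatibility: P · Σ Lᵢ/(AᵢEᵢ) = δ_free.
Σ Lᵢ/(AᵢEᵢ) = 900/(425×117×10³) + 750/(1250×31×10³) = 3.745×10⁻⁵ mm/N.
So P = 0.5143 / 3.745×10⁻⁵ = 13.73 kN, tensile.
σ_{concrete} = P / A = 13730 / 1250 = 10.99 MPa.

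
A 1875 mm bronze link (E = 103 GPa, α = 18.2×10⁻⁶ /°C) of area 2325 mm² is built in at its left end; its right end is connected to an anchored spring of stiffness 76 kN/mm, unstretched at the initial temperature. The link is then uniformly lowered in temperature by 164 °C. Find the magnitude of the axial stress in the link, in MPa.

If the spring were absent the link would shorten by αΔT L = 18.2×10⁻⁶ × 164 × 1875 = 5.596 mm.
Let P be the tensile force in the spring. The link extends elastically by PL/(AE) and the spring stretches by P/k; together these equal δ_free.
So P = δ_free / [L/(AE) + 1/k] = 5.596 / [ 1875/(2325×103×10³) + 1/(76×10³) ].
P = 5.596 / 2.099×10⁻⁵ = 266700 N.
σ = P/A = 266700/2325 = 114.7 MPa.

σ ≈ 115 MPa (tensile)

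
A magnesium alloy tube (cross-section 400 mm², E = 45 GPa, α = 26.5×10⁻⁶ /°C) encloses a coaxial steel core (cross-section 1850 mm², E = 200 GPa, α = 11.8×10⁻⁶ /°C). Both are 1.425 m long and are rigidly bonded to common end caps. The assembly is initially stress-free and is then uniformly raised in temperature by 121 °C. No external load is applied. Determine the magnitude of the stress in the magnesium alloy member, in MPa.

σ ≈ 76.3 MPa (compressive)

Both members must finish at the same length. With the larger α, the magnesium alloy tends to over-expand; the plates restrain it, putting the magnesium alloy in compression and the steel in tension. With no external load the two internal forces are equal and opposite, magnitude P.
Compatibility of the two members (thermal + elastic change equal): (α₁ − α₂)ΔT = P·[1/(A₁E₁) + 1/(A₂E₂)].
|α₁ − α₂|·ΔT = 14.7×10⁻⁶ × 121 = 0.001779.
1/(A₁E₁) + 1/(A₂E₂) = 1/(400×45×10³) + 1/(1850×200×10³) = 5.826×10⁻⁸ N⁻¹.
So P = 0.001779 / 5.826×10⁻⁸ = 30.53 kN.
σ_{magnesium alloy} = P/A₁ = 30530/400 = 76.33 MPa, compressive.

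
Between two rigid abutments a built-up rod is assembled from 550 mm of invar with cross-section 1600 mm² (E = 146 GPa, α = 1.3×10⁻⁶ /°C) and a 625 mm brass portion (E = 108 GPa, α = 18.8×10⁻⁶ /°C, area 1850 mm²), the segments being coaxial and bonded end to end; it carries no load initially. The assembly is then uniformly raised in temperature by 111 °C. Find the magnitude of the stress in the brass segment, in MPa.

σ ≈ 136 MPa (compressive)

With the walls removed the bar would change length by δ_free = Σ αᵢΔT Lᵢ = 1.3×10⁻⁶×111×550 + 18.8×10⁻⁶×111×625 = 1.384 mm.
The rigid supports impose zero overall length change; the single axial force P common to all segments must satisfy P Σ Lᵢ/(AᵢEᵢ) = δ_free.
The series flexibility is Σ Lᵢ/(AᵢEᵢ) = 550/(1600×146×10³) + 625/(1850×108×10³) = 5.483×10⁻⁶ mm/N.
P = 1.384 / 5.483×10⁻⁶ = 252400 N = 252.4 kN, compressive.
σ_{brass} = P / A = 252400 / 1850 = 136.4 MPa.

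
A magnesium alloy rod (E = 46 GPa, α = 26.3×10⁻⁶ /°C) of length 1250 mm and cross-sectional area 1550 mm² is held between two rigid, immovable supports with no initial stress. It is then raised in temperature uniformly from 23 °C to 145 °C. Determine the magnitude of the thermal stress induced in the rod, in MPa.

σ ≈ 148 MPa (compressive)

The supports are rigid, so the total axial strain is zero. The restrained thermal strain is ε = αΔT = 26.3×10⁻⁶ × 122 = 3208.6×10⁻⁶.
The stress required to suppress this strain is σ = Eε = 46×10³ × 3208.6×10⁻⁶ = 147.6 MPa, compressive since the rod is trying to expand.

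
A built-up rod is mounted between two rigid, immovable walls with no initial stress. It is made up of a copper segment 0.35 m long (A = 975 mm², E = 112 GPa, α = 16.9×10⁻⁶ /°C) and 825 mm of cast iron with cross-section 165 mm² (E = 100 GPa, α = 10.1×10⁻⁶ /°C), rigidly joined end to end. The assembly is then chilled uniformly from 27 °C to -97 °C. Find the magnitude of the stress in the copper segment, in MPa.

σ ≈ 34.1 MPa (tensile)

Free thermal contraction of the whole bar: Σ αᵢΔT Lᵢ = 16.9×10⁻⁶×124×350 + 10.1×10⁻⁶×124×825 = 1.767 mm.
The walls prevent any net length change, so an axial force P (same in every segment) develops. Compatibility: P · Σ Lᵢ/(AᵢEᵢ) = δ_free.
The series flexibility is Σ Lᵢ/(AᵢEᵢ) = 350/(975×112×10³) + 825/(165×100×10³) = 5.321×10⁻⁵ mm/N.
P = 1.767 / 5.321×10⁻⁵ = 33210 N = 33.21 kN, tensile.
σ_{copper} = P / A = 33210 / 975 = 34.06 MPa.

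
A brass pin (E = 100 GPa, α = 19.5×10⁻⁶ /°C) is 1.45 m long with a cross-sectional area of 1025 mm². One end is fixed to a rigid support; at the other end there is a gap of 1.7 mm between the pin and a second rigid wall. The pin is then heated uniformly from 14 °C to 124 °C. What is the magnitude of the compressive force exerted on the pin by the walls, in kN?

Unrestrained expansion: δ_free = αΔT L = 19.5×10⁻⁶ × 110 × 1450 = 3.11 mm.
After closing the 1.7 mm clearance, 3.11 − 1.7 = 1.41 mm of expansion remains to be suppressed by the wall.
So σ = E(δ_free − g)/L = 100×10³ × 1.41/1450 = 97.26 MPa.
P = σA = 97.26 × 1025 = 99.69 kN.

P ≈ 99.7 kN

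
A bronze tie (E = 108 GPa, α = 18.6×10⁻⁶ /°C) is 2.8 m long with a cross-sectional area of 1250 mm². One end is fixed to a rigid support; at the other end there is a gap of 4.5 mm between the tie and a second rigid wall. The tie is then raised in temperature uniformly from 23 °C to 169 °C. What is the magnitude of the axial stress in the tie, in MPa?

σ ≈ 120 MPa (compressive)

Unrestrained expansion: δ_free = αΔT L = 18.6×10⁻⁶ × 146 × 2800 = 7.604 mm.
The gap closes (δ_free > 4.5 mm) and the wall then resists a further 7.604 − 4.5 = 3.104 mm of expansion.
Compatibility: PL/(AE) = 3.104 mm, so σ = P/A = E × (3.104/2800) = 119.7 MPa.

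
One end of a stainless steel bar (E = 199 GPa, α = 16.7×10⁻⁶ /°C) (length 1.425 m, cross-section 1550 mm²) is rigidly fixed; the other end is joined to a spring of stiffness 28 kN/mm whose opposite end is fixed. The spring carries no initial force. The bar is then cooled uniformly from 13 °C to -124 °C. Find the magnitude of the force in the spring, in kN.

P ≈ 80.8 kN

The unrestrained thermal change is αΔT L = 16.7×10⁻⁶ × 137 × 1425 = 3.26 mm.
Let P be the tensile force in the spring. The bar extends elastically by PL/(AE) and the spring stretches by P/k; together these equal δ_free.
P [ L/(AE) + 1/k ] = δ_free → P [ 1425/(1550×199×10³) + 1/(28×10³) ] = 3.26.
P = 3.26 / 4.033×10⁻⁵ = 80830 N.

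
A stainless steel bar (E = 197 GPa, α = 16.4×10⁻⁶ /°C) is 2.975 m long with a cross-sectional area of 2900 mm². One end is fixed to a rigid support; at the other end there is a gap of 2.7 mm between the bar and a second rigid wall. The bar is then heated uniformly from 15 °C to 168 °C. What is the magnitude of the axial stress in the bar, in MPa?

Unrestrained expansion: δ_free = αΔT L = 16.4×10⁻⁶ × 153 × 2975 = 7.465 mm.
After closing the 2.7 mm clearance, 7.465 − 2.7 = 4.765 mm of expansion remains to be suppressed by the wall.
That suppressed elongation corresponds to σ = E·Δ/L = 197×10³ × 4.765/2975 = 315.5 MPa.

σ ≈ 316 MPa (compressive)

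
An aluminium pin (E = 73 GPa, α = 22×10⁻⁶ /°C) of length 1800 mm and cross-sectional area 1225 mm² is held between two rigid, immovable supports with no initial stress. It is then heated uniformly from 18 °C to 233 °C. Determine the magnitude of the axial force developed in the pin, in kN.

With zero net strain, σ = E·αΔT = 73 GPa × 22×10⁻⁶ × 215 = 345.3 MPa.
Axial force P = σA = 345.3 × 1225 = 423000 N = 423 kN, compressive.

P ≈ 423 kN (compressive)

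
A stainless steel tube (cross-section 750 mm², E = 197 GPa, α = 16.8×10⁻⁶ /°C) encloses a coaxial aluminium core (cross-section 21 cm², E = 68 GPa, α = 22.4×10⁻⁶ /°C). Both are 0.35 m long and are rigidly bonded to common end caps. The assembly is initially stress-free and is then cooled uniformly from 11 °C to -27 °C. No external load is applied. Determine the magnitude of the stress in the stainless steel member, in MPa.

Equilibrium of a rigid end plate with no external load gives equal and opposite internal forces ±P in the two members. Since α_{aluminium} > α_{stainless steel}, cooling drives the aluminium into tension and the stainless steel into compression.
Equating the net (thermal + elastic) strains gives |α₁ − α₂|·ΔT = P·[1/(A₁E₁) + 1/(A₂E₂)].
|α₁ − α₂|·ΔT = 5.6×10⁻⁶ × 38 = 0.0002128.
1/(A₁E₁) + 1/(A₂E₂) = 1/(750×197×10³) + 1/(2100×68×10³) = 1.377×10⁻⁸ N⁻¹.
So P = 0.0002128 / 1.377×10⁻⁸ = 15.45 kN.
σ_{stainless steel} = P/A₁ = 15450/750 = 20.6 MPa, compressive.

σ ≈ 20.6 MPa (compressive)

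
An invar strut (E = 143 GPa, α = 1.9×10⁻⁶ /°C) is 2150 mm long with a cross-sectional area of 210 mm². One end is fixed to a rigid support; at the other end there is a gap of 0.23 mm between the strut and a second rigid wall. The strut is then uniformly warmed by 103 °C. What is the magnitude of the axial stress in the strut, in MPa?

Unrestrained expansion: δ_free = αΔT L = 1.9×10⁻⁶ × 103 × 2150 = 0.4208 mm.
The gap closes (δ_free > 0.23 mm) and the wall then resists a further 0.4208 − 0.23 = 0.1908 mm of expansion.
So σ = E(δ_free − g)/L = 143×10³ × 0.1908/2150 = 12.69 MPa.

σ ≈ 12.7 MPa (compressive)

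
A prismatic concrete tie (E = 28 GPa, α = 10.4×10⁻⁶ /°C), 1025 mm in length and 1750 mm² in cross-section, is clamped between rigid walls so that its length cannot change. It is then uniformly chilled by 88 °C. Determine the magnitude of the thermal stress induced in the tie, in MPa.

With length fixed, the mechanical strain must cancel the thermal strain αΔT = 10.4×10⁻⁶ × 88 = 915.2×10⁻⁶.
σ = EαΔT = 28×10³ × 10.4×10⁻⁶ × 88 = 25.63 MPa (tensile; the tie is trying to contract).

σ ≈ 25.6 MPa (tensile)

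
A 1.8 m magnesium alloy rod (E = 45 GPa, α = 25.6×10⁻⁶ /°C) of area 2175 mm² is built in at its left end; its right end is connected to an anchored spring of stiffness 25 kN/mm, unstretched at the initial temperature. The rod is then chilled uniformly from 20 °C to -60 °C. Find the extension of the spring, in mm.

δ ≈ 2.53 mm

Free thermal contraction: δ_free = αΔT L = 25.6×10⁻⁶ × 80 × 1800 = 3.686 mm.
With a force P in the spring, the elastic change of the rod is PL/(AE) and that of the spring is P/k; compatibility requires their sum to equal δ_free.
P [ L/(AE) + 1/k ] = δ_free → P [ 1800/(2175×45×10³) + 1/(25×10³) ] = 3.686.
P = 3.686 / 5.839×10⁻⁵ = 63130 N.
Spring extension = P/k = 63130/(25×10³) = 2.525 mm.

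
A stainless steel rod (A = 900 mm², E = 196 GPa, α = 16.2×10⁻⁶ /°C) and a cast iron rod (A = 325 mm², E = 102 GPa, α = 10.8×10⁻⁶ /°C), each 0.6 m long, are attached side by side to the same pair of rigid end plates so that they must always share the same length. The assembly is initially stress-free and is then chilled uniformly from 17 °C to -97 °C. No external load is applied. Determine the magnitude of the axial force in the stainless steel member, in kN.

P ≈ 17.2 kN (tensile in the stainless steel)

Equilibrium of a rigid end plate with no external load gives equal and opposite internal forces ±P in the two members. Since α_{stainless steel} > α_{cast iron}, cooling drives the stainless steel into tension and the cast iron into compression.
Setting the final lengths equal and cancelling L: (α₁ − α₂)ΔT = P/(A₁E₁) + P/(A₂E₂).
|α₁ − α₂|·ΔT = 5.4×10⁻⁶ × 114 = 0.0006156.
1/(A₁E₁) + 1/(A₂E₂) = 1/(900×196×10³) + 1/(325×102×10³) = 3.583×10⁻⁸ N⁻¹.
P = 0.0006156 / 3.583×10⁻⁸ = 17180 N = 17.18 kN.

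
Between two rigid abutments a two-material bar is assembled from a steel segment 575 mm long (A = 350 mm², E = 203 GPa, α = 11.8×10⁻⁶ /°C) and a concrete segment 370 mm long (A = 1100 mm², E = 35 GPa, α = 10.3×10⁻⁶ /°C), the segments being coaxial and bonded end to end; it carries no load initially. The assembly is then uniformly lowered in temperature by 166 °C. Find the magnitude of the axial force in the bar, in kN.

P ≈ 99.4 kN (tensile)

With the walls removed the bar would change length by δ_free = Σ αᵢΔT Lᵢ = 11.8×10⁻⁶×166×575 + 10.3×10⁻⁶×166×370 = 1.759 mm.
The walls prevent any net length change, so an axial force P (same in every segment) develops. Compatibility: P · Σ Lᵢ/(AᵢEᵢ) = δ_free.
The series flexibility is Σ Lᵢ/(AᵢEᵢ) = 575/(350×203×10³) + 370/(1100×35×10³) = 1.77×10⁻⁵ mm/N.
P = 1.759 / 1.77×10⁻⁵ = 99360 N = 99.36 kN, tensile.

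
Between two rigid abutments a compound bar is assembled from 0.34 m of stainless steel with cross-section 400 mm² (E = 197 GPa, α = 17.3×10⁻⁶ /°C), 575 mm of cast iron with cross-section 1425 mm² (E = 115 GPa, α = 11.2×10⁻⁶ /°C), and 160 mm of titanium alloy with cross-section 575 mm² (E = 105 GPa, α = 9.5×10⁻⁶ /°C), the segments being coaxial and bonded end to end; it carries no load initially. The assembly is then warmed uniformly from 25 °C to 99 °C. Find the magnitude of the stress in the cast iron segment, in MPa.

With the walls removed the bar would change length by δ_free = Σ αᵢΔT Lᵢ = 17.3×10⁻⁶×74×340 + 11.2×10⁻⁶×74×575 + 9.5×10⁻⁶×74×160 = 1.024 mm.
The rigid supports impose zero overall length change; the single axial force P common to all segments must satisfy P Σ Lᵢ/(AᵢEᵢ) = δ_free.
The series flexibility is Σ Lᵢ/(AᵢEᵢ) = 340/(400×197×10³) + 575/(1425×115×10³) + 160/(575×105×10³) = 1.047×10⁻⁵ mm/N.
Hence P = δ_free / Σ(L/AE) = 1.024/1.047×10⁻⁵ = 97.8 kN (compressive).
σ_{cast iron} = P / A = 97800 / 1425 = 68.63 MPa.

σ ≈ 68.6 MPa (compressive)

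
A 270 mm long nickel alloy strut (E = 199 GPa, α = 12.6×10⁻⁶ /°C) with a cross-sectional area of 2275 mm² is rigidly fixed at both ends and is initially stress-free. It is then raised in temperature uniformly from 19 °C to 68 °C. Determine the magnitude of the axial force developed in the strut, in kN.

Full restraint means ε = 0, so the stress is σ = EαΔT = 199×10³ × 12.6×10⁻⁶ × 49 = 122.9 MPa.
Axial force P = σA = 122.9 × 2275 = 279500 N = 279.5 kN, compressive.

P ≈ 280 kN (compressive)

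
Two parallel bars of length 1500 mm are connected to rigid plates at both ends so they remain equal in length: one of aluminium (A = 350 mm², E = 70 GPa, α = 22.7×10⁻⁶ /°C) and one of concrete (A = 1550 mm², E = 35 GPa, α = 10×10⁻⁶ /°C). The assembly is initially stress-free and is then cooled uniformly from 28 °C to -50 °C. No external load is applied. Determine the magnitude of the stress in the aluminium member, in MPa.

The aluminium has the larger α, so on cooling it would change length more than the concrete if both were free. The rigid plates force a common final length, so the aluminium is put into tension and the concrete into compression, with equal and opposite forces P (no external load).
Setting the final lengths equal and cancelling L: (α₁ − α₂)ΔT = P/(A₁E₁) + P/(A₂E₂).
|α₁ − α₂|·ΔT = 12.7×10⁻⁶ × 78 = 0.0009906.
1/(A₁E₁) + 1/(A₂E₂) = 1/(350×70×10³) + 1/(1550×35×10³) = 5.925×10⁻⁸ N⁻¹.
P = 0.0009906 / 5.925×10⁻⁸ = 16720 N = 16.72 kN.
σ_{aluminium} = P/A₁ = 16720/350 = 47.77 MPa, tensile.

σ ≈ 47.8 MPa (tensile)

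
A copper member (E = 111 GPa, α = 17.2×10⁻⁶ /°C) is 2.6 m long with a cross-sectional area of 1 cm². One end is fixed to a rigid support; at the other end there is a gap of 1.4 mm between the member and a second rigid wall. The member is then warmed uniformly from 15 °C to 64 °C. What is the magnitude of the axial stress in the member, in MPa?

Free thermal elongation = αΔT L = 17.2×10⁻⁶ × 49 × 2600 = 2.191 mm.
After closing the 1.4 mm clearance, 2.191 − 1.4 = 0.7913 mm of expansion remains to be suppressed by the wall.
So σ = E(δ_free − g)/L = 111×10³ × 0.7913/2600 = 33.78 MPa.

σ ≈ 33.8 MPa (compressive)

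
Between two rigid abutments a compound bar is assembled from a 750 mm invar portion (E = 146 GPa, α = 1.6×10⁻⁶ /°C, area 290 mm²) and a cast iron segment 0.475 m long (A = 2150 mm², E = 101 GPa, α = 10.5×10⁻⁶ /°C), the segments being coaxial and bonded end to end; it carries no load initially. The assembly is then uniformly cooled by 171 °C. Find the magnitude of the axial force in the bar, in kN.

Free thermal contraction of the whole bar: Σ αᵢΔT Lᵢ = 1.6×10⁻⁶×171×750 + 10.5×10⁻⁶×171×475 = 1.058 mm.
Since the ends are fixed, an axial force P builds up, equal in every segment, with P · Σ Lᵢ/(AᵢEᵢ) = δ_free.
The series flexibility is Σ Lᵢ/(AᵢEᵢ) = 750/(290×146×10³) + 475/(2150×101×10³) = 1.99×10⁻⁵ mm/N.
Hence P = δ_free / Σ(L/AE) = 1.058/1.99×10⁻⁵ = 53.17 kN (tensile).

P ≈ 53.2 kN (tensile)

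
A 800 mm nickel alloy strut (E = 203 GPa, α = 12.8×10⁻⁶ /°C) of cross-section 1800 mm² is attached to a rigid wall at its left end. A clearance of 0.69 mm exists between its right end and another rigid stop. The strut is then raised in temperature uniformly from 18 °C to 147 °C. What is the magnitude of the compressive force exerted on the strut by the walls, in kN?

P ≈ 288 kN

Unrestrained expansion: δ_free = αΔT L = 12.8×10⁻⁶ × 129 × 800 = 1.321 mm.
The gap closes (δ_free > 0.69 mm) and the wall then resists a further 1.321 − 0.69 = 0.631 mm of expansion.
Compatibility: PL/(AE) = 0.631 mm, so σ = P/A = E × (0.631/800) = 160.1 MPa.
P = σA = 160.1 × 1800 = 288.2 kN.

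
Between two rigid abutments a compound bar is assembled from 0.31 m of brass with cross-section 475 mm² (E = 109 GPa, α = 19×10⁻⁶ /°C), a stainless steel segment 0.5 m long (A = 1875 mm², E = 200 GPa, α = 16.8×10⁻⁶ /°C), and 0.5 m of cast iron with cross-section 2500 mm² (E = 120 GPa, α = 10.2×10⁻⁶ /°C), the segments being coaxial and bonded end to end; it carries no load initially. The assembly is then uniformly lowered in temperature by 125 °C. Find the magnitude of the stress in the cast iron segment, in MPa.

If the supports were absent, the total length change would be Σ αᵢΔT Lᵢ = 19×10⁻⁶×125×310 + 16.8×10⁻⁶×125×500 + 10.2×10⁻⁶×125×500 = 2.424 mm.
Since the ends are fixed, an axial force P builds up, equal in every segment, with P · Σ Lᵢ/(AᵢEᵢ) = δ_free.
Σ Lᵢ/(AᵢEᵢ) = 310/(475×109×10³) + 500/(1875×200×10³) + 500/(2500×120×10³) = 8.987×10⁻⁶ mm/N.
So P = 2.424 / 8.987×10⁻⁶ = 269.7 kN, tensile.
σ_{cast iron} = P / A = 269700 / 2500 = 107.9 MPa.

σ ≈ 108 MPa (tensile)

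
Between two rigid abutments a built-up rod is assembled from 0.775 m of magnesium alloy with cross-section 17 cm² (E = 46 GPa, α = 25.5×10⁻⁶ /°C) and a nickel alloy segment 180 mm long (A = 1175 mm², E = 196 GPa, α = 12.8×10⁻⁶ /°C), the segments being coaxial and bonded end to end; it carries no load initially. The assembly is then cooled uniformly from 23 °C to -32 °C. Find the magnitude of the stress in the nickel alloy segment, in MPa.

If the supports were absent, the total length change would be Σ αᵢΔT Lᵢ = 25.5×10⁻⁶×55×775 + 12.8×10⁻⁶×55×180 = 1.214 mm.
The walls prevent any net length change, so an axial force P (same in every segment) develops. Compatibility: P · Σ Lᵢ/(AᵢEᵢ) = δ_free.
Σ Lᵢ/(AᵢEᵢ) = 775/(1700×46×10³) + 180/(1175×196×10³) = 1.069×10⁻⁵ mm/N.
Hence P = δ_free / Σ(L/AE) = 1.214/1.069×10⁻⁵ = 113.5 kN (tensile).
σ_{nickel alloy} = P / A = 113500 / 1175 = 96.6 MPa.

σ ≈ 96.6 MPa (tensile)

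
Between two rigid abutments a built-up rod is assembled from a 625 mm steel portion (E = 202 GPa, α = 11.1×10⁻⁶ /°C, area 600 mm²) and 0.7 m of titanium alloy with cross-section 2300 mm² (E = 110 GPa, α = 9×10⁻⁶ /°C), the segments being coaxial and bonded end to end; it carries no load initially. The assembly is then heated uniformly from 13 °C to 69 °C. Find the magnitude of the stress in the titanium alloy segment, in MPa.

If the supports were absent, the total length change would be Σ αᵢΔT Lᵢ = 11.1×10⁻⁶×56×625 + 9×10⁻⁶×56×700 = 0.7413 mm.
Since the ends are fixed, an axial force P builds up, equal in every segment, with P · Σ Lᵢ/(AᵢEᵢ) = δ_free.
The series flexibility is Σ Lᵢ/(AᵢEᵢ) = 625/(600×202×10³) + 700/(2300×110×10³) = 7.924×10⁻⁶ mm/N.
Hence P = δ_free / Σ(L/AE) = 0.7413/7.924×10⁻⁶ = 93.56 kN (compressive).
σ_{titanium alloy} = P / A = 93560 / 2300 = 40.68 MPa.

σ ≈ 40.7 MPa (compressive)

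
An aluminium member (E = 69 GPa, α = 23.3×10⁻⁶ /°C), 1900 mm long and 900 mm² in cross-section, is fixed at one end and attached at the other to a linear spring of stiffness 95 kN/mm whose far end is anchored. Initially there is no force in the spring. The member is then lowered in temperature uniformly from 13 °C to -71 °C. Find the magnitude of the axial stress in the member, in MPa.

σ ≈ 100 MPa (tensile)

If the spring were absent the member would shorten by αΔT L = 23.3×10⁻⁶ × 84 × 1900 = 3.719 mm.
Let P be the tensile force in the spring. The member extends elastically by PL/(AE) and the spring stretches by P/k; together these equal δ_free.
P [ L/(AE) + 1/k ] = δ_free → P [ 1900/(900×69×10³) + 1/(95×10³) ] = 3.719.
P = 3.719 / 4.112×10⁻⁵ = 90430 N.
σ = P/A = 90430/900 = 100.5 MPa.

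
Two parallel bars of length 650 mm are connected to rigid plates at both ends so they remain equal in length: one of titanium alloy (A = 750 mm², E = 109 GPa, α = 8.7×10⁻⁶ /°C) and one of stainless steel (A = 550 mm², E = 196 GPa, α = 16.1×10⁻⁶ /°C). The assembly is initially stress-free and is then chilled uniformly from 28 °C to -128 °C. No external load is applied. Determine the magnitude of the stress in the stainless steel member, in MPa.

σ ≈ 97.6 MPa (tensile)

Both members must finish at the same length. With the larger α, the stainless steel tends to over-contract; the plates restrain it, putting the stainless steel in tension and the titanium alloy in compression. With no external load the two internal forces are equal and opposite, magnitude P.
Setting the final lengths equal and cancelling L: (α₁ − α₂)ΔT = P/(A₁E₁) + P/(A₂E₂).
|α₁ − α₂|·ΔT = 7.4×10⁻⁶ × 156 = 0.001154.
1/(A₁E₁) + 1/(A₂E₂) = 1/(750×109×10³) + 1/(550×196×10³) = 2.151×10⁻⁸ N⁻¹.
P = 0.001154 / 2.151×10⁻⁸ = 53670 N = 53.67 kN.
σ_{stainless steel} = P/A₂ = 53670/550 = 97.58 MPa, tensile.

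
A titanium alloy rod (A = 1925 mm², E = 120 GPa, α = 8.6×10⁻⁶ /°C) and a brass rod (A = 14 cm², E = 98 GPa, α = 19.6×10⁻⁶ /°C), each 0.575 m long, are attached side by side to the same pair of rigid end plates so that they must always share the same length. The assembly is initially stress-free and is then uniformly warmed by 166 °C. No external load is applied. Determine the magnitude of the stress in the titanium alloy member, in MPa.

σ ≈ 81.6 MPa (tensile)

Both members must finish at the same length. With the larger α, the brass tends to over-expand; the plates restrain it, putting the brass in compression and the titanium alloy in tension. With no external load the two internal forces are equal and opposite, magnitude P.
Equating the net (thermal + elastic) strains gives |α₁ − α₂|·ΔT = P·[1/(A₁E₁) + 1/(A₂E₂)].
|α₁ − α₂|·ΔT = 11×10⁻⁶ × 166 = 0.001826.
1/(A₁E₁) + 1/(A₂E₂) = 1/(1925×120×10³) + 1/(1400×98×10³) = 1.162×10⁻⁸ N⁻¹.
P = 0.001826 / 1.162×10⁻⁸ = 157200 N = 157.2 kN.
σ_{titanium alloy} = P/A₁ = 157200/1925 = 81.65 MPa, tensile.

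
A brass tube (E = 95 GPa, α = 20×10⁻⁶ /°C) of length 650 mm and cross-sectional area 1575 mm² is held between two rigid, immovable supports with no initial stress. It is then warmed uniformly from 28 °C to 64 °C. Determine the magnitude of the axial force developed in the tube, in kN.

P ≈ 108 kN (compressive)

Full restraint means ε = 0, so the stress is σ = EαΔT = 95×10³ × 20×10⁻⁶ × 36 = 68.4 MPa.
Then P = σA = 68.4 × 1575 mm² = 107.7 kN, compressive.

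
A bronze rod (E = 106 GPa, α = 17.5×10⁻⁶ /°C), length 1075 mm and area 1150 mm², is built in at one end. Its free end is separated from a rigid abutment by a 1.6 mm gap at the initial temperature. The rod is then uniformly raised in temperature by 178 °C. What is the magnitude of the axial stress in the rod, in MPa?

σ ≈ 172 MPa (compressive)

Free thermal elongation = αΔT L = 17.5×10⁻⁶ × 178 × 1075 = 3.349 mm.
After closing the 1.6 mm clearance, 3.349 − 1.6 = 1.749 mm of expansion remains to be suppressed by the wall.
That suppressed elongation corresponds to σ = E·Δ/L = 106×10³ × 1.749/1075 = 172.4 MPa.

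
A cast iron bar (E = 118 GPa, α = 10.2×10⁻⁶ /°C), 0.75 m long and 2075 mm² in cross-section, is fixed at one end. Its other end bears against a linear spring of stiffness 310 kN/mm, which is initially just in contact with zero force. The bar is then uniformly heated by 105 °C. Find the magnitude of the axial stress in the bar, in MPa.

Free thermal expansion: δ_free = αΔT L = 10.2×10⁻⁶ × 105 × 750 = 0.8032 mm.
With a force P in the spring, the elastic change of the bar is PL/(AE) and that of the spring is P/k; compatibility requires their sum to equal δ_free.
P [ L/(AE) + 1/k ] = δ_free → P [ 750/(2075×118×10³) + 1/(310×10³) ] = 0.8032.
P = 0.8032 / 6.289×10⁻⁶ = 127700 N.
σ = P/A = 127700/2075 = 61.55 MPa.

σ ≈ 61.6 MPa (compressive)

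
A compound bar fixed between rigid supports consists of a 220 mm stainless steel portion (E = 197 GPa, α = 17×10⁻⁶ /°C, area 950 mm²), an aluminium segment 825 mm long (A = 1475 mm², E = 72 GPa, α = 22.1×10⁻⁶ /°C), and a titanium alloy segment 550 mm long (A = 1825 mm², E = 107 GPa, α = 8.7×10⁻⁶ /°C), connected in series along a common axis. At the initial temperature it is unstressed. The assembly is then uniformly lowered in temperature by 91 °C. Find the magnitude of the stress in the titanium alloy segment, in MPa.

σ ≈ 113 MPa (tensile)

With the walls removed the bar would change length by δ_free = Σ αᵢΔT Lᵢ = 17×10⁻⁶×91×220 + 22.1×10⁻⁶×91×825 + 8.7×10⁻⁶×91×550 = 2.435 mm.
Since the ends are fixed, an axial force P builds up, equal in every segment, with P · Σ Lᵢ/(AᵢEᵢ) = δ_free.
Σ Lᵢ/(AᵢEᵢ) = 220/(950×197×10³) + 825/(1475×72×10³) + 550/(1825×107×10³) = 1.176×10⁻⁵ mm/N.
So P = 2.435 / 1.176×10⁻⁵ = 207 kN, tensile.
σ_{titanium alloy} = P / A = 207000 / 1825 = 113.4 MPa.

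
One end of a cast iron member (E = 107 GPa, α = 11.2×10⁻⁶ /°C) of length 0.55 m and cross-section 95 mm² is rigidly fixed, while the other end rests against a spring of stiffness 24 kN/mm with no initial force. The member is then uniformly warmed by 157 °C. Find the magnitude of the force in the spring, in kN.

P ≈ 10.1 kN

If the spring were absent the member would lengthen by αΔT L = 11.2×10⁻⁶ × 157 × 550 = 0.9671 mm.
With a force P in the spring, the elastic change of the member is PL/(AE) and that of the spring is P/k; compatibility requires their sum to equal δ_free.
P [ L/(AE) + 1/k ] = δ_free → P [ 550/(95×107×10³) + 1/(24×10³) ] = 0.9671.
P = 0.9671 / 9.577×10⁻⁵ = 10100 N.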